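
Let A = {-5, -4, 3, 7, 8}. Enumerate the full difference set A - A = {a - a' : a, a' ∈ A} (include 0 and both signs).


A - A = {a - a' : a, a' ∈ A}.
Compute a - a' for each ordered pair (a, a'):
a = -5: -5--5=0, -5--4=-1, -5-3=-8, -5-7=-12, -5-8=-13
a = -4: -4--5=1, -4--4=0, -4-3=-7, -4-7=-11, -4-8=-12
a = 3: 3--5=8, 3--4=7, 3-3=0, 3-7=-4, 3-8=-5
a = 7: 7--5=12, 7--4=11, 7-3=4, 7-7=0, 7-8=-1
a = 8: 8--5=13, 8--4=12, 8-3=5, 8-7=1, 8-8=0
Collecting distinct values (and noting 0 appears from a-a):
A - A = {-13, -12, -11, -8, -7, -5, -4, -1, 0, 1, 4, 5, 7, 8, 11, 12, 13}
|A - A| = 17

A - A = {-13, -12, -11, -8, -7, -5, -4, -1, 0, 1, 4, 5, 7, 8, 11, 12, 13}


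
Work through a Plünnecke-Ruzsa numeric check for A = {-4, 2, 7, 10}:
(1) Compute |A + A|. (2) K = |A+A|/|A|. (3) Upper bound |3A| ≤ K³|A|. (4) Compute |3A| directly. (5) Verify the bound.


|A| = 4.
Step 1: Compute A + A by enumerating all 16 pairs.
A + A = {-8, -2, 3, 4, 6, 9, 12, 14, 17, 20}, so |A + A| = 10.
Step 2: Doubling constant K = |A + A|/|A| = 10/4 = 10/4 ≈ 2.5000.
Step 3: Plünnecke-Ruzsa gives |3A| ≤ K³·|A| = (2.5000)³ · 4 ≈ 62.5000.
Step 4: Compute 3A = A + A + A directly by enumerating all triples (a,b,c) ∈ A³; |3A| = 19.
Step 5: Check 19 ≤ 62.5000? Yes ✓.

K = 10/4, Plünnecke-Ruzsa bound K³|A| ≈ 62.5000, |3A| = 19, inequality holds.


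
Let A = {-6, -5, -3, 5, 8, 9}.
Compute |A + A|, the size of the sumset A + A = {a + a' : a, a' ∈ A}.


A + A = {a + a' : a, a' ∈ A}; |A| = 6.
General bounds: 2|A| - 1 ≤ |A + A| ≤ |A|(|A|+1)/2, i.e. 11 ≤ |A + A| ≤ 21.
Lower bound 2|A|-1 is attained iff A is an arithmetic progression.
Enumerate sums a + a' for a ≤ a' (symmetric, so this suffices):
a = -6: -6+-6=-12, -6+-5=-11, -6+-3=-9, -6+5=-1, -6+8=2, -6+9=3
a = -5: -5+-5=-10, -5+-3=-8, -5+5=0, -5+8=3, -5+9=4
a = -3: -3+-3=-6, -3+5=2, -3+8=5, -3+9=6
a = 5: 5+5=10, 5+8=13, 5+9=14
a = 8: 8+8=16, 8+9=17
a = 9: 9+9=18
Distinct sums: {-12, -11, -10, -9, -8, -6, -1, 0, 2, 3, 4, 5, 6, 10, 13, 14, 16, 17, 18}
|A + A| = 19

|A + A| = 19


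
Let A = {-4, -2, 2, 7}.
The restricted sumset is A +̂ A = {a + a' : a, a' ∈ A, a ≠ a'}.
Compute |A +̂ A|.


Restricted sumset: A +̂ A = {a + a' : a ∈ A, a' ∈ A, a ≠ a'}.
Equivalently, take A + A and drop any sum 2a that is achievable ONLY as a + a for a ∈ A (i.e. sums representable only with equal summands).
Enumerate pairs (a, a') with a < a' (symmetric, so each unordered pair gives one sum; this covers all a ≠ a'):
  -4 + -2 = -6
  -4 + 2 = -2
  -4 + 7 = 3
  -2 + 2 = 0
  -2 + 7 = 5
  2 + 7 = 9
Collected distinct sums: {-6, -2, 0, 3, 5, 9}
|A +̂ A| = 6
(Reference bound: |A +̂ A| ≥ 2|A| - 3 for |A| ≥ 2, with |A| = 4 giving ≥ 5.)

|A +̂ A| = 6


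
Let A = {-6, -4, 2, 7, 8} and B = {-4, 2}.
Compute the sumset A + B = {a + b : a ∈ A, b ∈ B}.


A + B = {a + b : a ∈ A, b ∈ B}.
Enumerate all |A|·|B| = 5·2 = 10 pairs (a, b) and collect distinct sums.
a = -6: -6+-4=-10, -6+2=-4
a = -4: -4+-4=-8, -4+2=-2
a = 2: 2+-4=-2, 2+2=4
a = 7: 7+-4=3, 7+2=9
a = 8: 8+-4=4, 8+2=10
Collecting distinct sums: A + B = {-10, -8, -4, -2, 3, 4, 9, 10}
|A + B| = 8

A + B = {-10, -8, -4, -2, 3, 4, 9, 10}


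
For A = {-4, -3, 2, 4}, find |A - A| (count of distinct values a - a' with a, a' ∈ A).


A - A = {a - a' : a, a' ∈ A}; |A| = 4.
Bounds: 2|A|-1 ≤ |A - A| ≤ |A|² - |A| + 1, i.e. 7 ≤ |A - A| ≤ 13.
Note: 0 ∈ A - A always (from a - a). The set is symmetric: if d ∈ A - A then -d ∈ A - A.
Enumerate nonzero differences d = a - a' with a > a' (then include -d):
Positive differences: {1, 2, 5, 6, 7, 8}
Full difference set: {0} ∪ (positive diffs) ∪ (negative diffs).
|A - A| = 1 + 2·6 = 13 (matches direct enumeration: 13).

|A - A| = 13


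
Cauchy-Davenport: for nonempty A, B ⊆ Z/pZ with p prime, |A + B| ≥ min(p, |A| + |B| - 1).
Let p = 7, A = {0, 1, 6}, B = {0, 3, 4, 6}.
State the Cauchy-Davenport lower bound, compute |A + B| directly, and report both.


Cauchy-Davenport: |A + B| ≥ min(p, |A| + |B| - 1) for A, B nonempty in Z/pZ.
|A| = 3, |B| = 4, p = 7.
CD lower bound = min(7, 3 + 4 - 1) = min(7, 6) = 6.
Compute A + B mod 7 directly:
a = 0: 0+0=0, 0+3=3, 0+4=4, 0+6=6
a = 1: 1+0=1, 1+3=4, 1+4=5, 1+6=0
a = 6: 6+0=6, 6+3=2, 6+4=3, 6+6=5
A + B = {0, 1, 2, 3, 4, 5, 6}, so |A + B| = 7.
Verify: 7 ≥ 6? Yes ✓.

CD lower bound = 6, actual |A + B| = 7.


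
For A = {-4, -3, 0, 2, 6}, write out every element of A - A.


A - A = {a - a' : a, a' ∈ A}.
Compute a - a' for each ordered pair (a, a'):
a = -4: -4--4=0, -4--3=-1, -4-0=-4, -4-2=-6, -4-6=-10
a = -3: -3--4=1, -3--3=0, -3-0=-3, -3-2=-5, -3-6=-9
a = 0: 0--4=4, 0--3=3, 0-0=0, 0-2=-2, 0-6=-6
a = 2: 2--4=6, 2--3=5, 2-0=2, 2-2=0, 2-6=-4
a = 6: 6--4=10, 6--3=9, 6-0=6, 6-2=4, 6-6=0
Collecting distinct values (and noting 0 appears from a-a):
A - A = {-10, -9, -6, -5, -4, -3, -2, -1, 0, 1, 2, 3, 4, 5, 6, 9, 10}
|A - A| = 17

A - A = {-10, -9, -6, -5, -4, -3, -2, -1, 0, 1, 2, 3, 4, 5, 6, 9, 10}


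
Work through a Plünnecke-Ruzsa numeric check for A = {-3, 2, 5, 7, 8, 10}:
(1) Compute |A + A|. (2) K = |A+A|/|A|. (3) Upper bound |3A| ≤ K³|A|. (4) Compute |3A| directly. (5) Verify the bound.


|A| = 6.
Step 1: Compute A + A by enumerating all 36 pairs.
A + A = {-6, -1, 2, 4, 5, 7, 9, 10, 12, 13, 14, 15, 16, 17, 18, 20}, so |A + A| = 16.
Step 2: Doubling constant K = |A + A|/|A| = 16/6 = 16/6 ≈ 2.6667.
Step 3: Plünnecke-Ruzsa gives |3A| ≤ K³·|A| = (2.6667)³ · 6 ≈ 113.7778.
Step 4: Compute 3A = A + A + A directly by enumerating all triples (a,b,c) ∈ A³; |3A| = 29.
Step 5: Check 29 ≤ 113.7778? Yes ✓.

K = 16/6, Plünnecke-Ruzsa bound K³|A| ≈ 113.7778, |3A| = 29, inequality holds.


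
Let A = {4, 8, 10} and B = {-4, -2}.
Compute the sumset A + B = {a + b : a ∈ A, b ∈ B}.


A + B = {a + b : a ∈ A, b ∈ B}.
Enumerate all |A|·|B| = 3·2 = 6 pairs (a, b) and collect distinct sums.
a = 4: 4+-4=0, 4+-2=2
a = 8: 8+-4=4, 8+-2=6
a = 10: 10+-4=6, 10+-2=8
Collecting distinct sums: A + B = {0, 2, 4, 6, 8}
|A + B| = 5

A + B = {0, 2, 4, 6, 8}


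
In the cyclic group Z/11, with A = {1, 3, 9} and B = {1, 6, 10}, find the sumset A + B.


Work in Z/11Z: reduce every sum a + b modulo 11.
Enumerate all 9 pairs:
a = 1: 1+1=2, 1+6=7, 1+10=0
a = 3: 3+1=4, 3+6=9, 3+10=2
a = 9: 9+1=10, 9+6=4, 9+10=8
Distinct residues collected: {0, 2, 4, 7, 8, 9, 10}
|A + B| = 7 (out of 11 total residues).

A + B = {0, 2, 4, 7, 8, 9, 10}


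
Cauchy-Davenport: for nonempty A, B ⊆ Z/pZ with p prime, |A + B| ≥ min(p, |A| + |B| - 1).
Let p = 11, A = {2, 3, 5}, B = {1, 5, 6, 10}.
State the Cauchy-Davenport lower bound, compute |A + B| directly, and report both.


Cauchy-Davenport: |A + B| ≥ min(p, |A| + |B| - 1) for A, B nonempty in Z/pZ.
|A| = 3, |B| = 4, p = 11.
CD lower bound = min(11, 3 + 4 - 1) = min(11, 6) = 6.
Compute A + B mod 11 directly:
a = 2: 2+1=3, 2+5=7, 2+6=8, 2+10=1
a = 3: 3+1=4, 3+5=8, 3+6=9, 3+10=2
a = 5: 5+1=6, 5+5=10, 5+6=0, 5+10=4
A + B = {0, 1, 2, 3, 4, 6, 7, 8, 9, 10}, so |A + B| = 10.
Verify: 10 ≥ 6? Yes ✓.

CD lower bound = 6, actual |A + B| = 10.


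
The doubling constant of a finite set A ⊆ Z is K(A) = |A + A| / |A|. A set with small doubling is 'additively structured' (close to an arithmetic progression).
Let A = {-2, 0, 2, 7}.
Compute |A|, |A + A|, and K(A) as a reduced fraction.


|A| = 4.
Compute A + A by enumerating all 16 pairs.
A + A = {-4, -2, 0, 2, 4, 5, 7, 9, 14}, so |A + A| = 9.
K = |A + A| / |A| = 9/4 (already in lowest terms) ≈ 2.2500.
Reference: AP of size 4 gives K = 7/4 ≈ 1.7500; a fully generic set of size 4 gives K ≈ 2.5000.

|A| = 4, |A + A| = 9, K = 9/4.


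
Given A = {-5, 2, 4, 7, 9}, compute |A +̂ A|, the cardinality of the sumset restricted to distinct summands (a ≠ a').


Restricted sumset: A +̂ A = {a + a' : a ∈ A, a' ∈ A, a ≠ a'}.
Equivalently, take A + A and drop any sum 2a that is achievable ONLY as a + a for a ∈ A (i.e. sums representable only with equal summands).
Enumerate pairs (a, a') with a < a' (symmetric, so each unordered pair gives one sum; this covers all a ≠ a'):
  -5 + 2 = -3
  -5 + 4 = -1
  -5 + 7 = 2
  -5 + 9 = 4
  2 + 4 = 6
  2 + 7 = 9
  2 + 9 = 11
  4 + 7 = 11
  4 + 9 = 13
  7 + 9 = 16
Collected distinct sums: {-3, -1, 2, 4, 6, 9, 11, 13, 16}
|A +̂ A| = 9
(Reference bound: |A +̂ A| ≥ 2|A| - 3 for |A| ≥ 2, with |A| = 5 giving ≥ 7.)

|A +̂ A| = 9


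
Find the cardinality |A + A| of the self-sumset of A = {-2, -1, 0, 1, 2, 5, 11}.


A + A = {a + a' : a, a' ∈ A}; |A| = 7.
General bounds: 2|A| - 1 ≤ |A + A| ≤ |A|(|A|+1)/2, i.e. 13 ≤ |A + A| ≤ 28.
Lower bound 2|A|-1 is attained iff A is an arithmetic progression.
Enumerate sums a + a' for a ≤ a' (symmetric, so this suffices):
a = -2: -2+-2=-4, -2+-1=-3, -2+0=-2, -2+1=-1, -2+2=0, -2+5=3, -2+11=9
a = -1: -1+-1=-2, -1+0=-1, -1+1=0, -1+2=1, -1+5=4, -1+11=10
a = 0: 0+0=0, 0+1=1, 0+2=2, 0+5=5, 0+11=11
a = 1: 1+1=2, 1+2=3, 1+5=6, 1+11=12
a = 2: 2+2=4, 2+5=7, 2+11=13
a = 5: 5+5=10, 5+11=16
a = 11: 11+11=22
Distinct sums: {-4, -3, -2, -1, 0, 1, 2, 3, 4, 5, 6, 7, 9, 10, 11, 12, 13, 16, 22}
|A + A| = 19

|A + A| = 19


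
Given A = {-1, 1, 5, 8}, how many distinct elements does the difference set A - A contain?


A - A = {a - a' : a, a' ∈ A}; |A| = 4.
Bounds: 2|A|-1 ≤ |A - A| ≤ |A|² - |A| + 1, i.e. 7 ≤ |A - A| ≤ 13.
Note: 0 ∈ A - A always (from a - a). The set is symmetric: if d ∈ A - A then -d ∈ A - A.
Enumerate nonzero differences d = a - a' with a > a' (then include -d):
Positive differences: {2, 3, 4, 6, 7, 9}
Full difference set: {0} ∪ (positive diffs) ∪ (negative diffs).
|A - A| = 1 + 2·6 = 13 (matches direct enumeration: 13).

|A - A| = 13


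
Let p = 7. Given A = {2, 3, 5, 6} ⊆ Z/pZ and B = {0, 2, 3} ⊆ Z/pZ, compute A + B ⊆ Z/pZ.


Work in Z/7Z: reduce every sum a + b modulo 7.
Enumerate all 12 pairs:
a = 2: 2+0=2, 2+2=4, 2+3=5
a = 3: 3+0=3, 3+2=5, 3+3=6
a = 5: 5+0=5, 5+2=0, 5+3=1
a = 6: 6+0=6, 6+2=1, 6+3=2
Distinct residues collected: {0, 1, 2, 3, 4, 5, 6}
|A + B| = 7 (out of 7 total residues).

A + B = {0, 1, 2, 3, 4, 5, 6}


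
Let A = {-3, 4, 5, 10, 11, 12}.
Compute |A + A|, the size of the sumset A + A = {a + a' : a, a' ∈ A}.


A + A = {a + a' : a, a' ∈ A}; |A| = 6.
General bounds: 2|A| - 1 ≤ |A + A| ≤ |A|(|A|+1)/2, i.e. 11 ≤ |A + A| ≤ 21.
Lower bound 2|A|-1 is attained iff A is an arithmetic progression.
Enumerate sums a + a' for a ≤ a' (symmetric, so this suffices):
a = -3: -3+-3=-6, -3+4=1, -3+5=2, -3+10=7, -3+11=8, -3+12=9
a = 4: 4+4=8, 4+5=9, 4+10=14, 4+11=15, 4+12=16
a = 5: 5+5=10, 5+10=15, 5+11=16, 5+12=17
a = 10: 10+10=20, 10+11=21, 10+12=22
a = 11: 11+11=22, 11+12=23
a = 12: 12+12=24
Distinct sums: {-6, 1, 2, 7, 8, 9, 10, 14, 15, 16, 17, 20, 21, 22, 23, 24}
|A + A| = 16

|A + A| = 16


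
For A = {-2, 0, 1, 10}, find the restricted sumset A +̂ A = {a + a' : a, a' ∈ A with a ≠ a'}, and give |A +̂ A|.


Restricted sumset: A +̂ A = {a + a' : a ∈ A, a' ∈ A, a ≠ a'}.
Equivalently, take A + A and drop any sum 2a that is achievable ONLY as a + a for a ∈ A (i.e. sums representable only with equal summands).
Enumerate pairs (a, a') with a < a' (symmetric, so each unordered pair gives one sum; this covers all a ≠ a'):
  -2 + 0 = -2
  -2 + 1 = -1
  -2 + 10 = 8
  0 + 1 = 1
  0 + 10 = 10
  1 + 10 = 11
Collected distinct sums: {-2, -1, 1, 8, 10, 11}
|A +̂ A| = 6
(Reference bound: |A +̂ A| ≥ 2|A| - 3 for |A| ≥ 2, with |A| = 4 giving ≥ 5.)

|A +̂ A| = 6


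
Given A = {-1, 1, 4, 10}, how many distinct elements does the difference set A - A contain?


A - A = {a - a' : a, a' ∈ A}; |A| = 4.
Bounds: 2|A|-1 ≤ |A - A| ≤ |A|² - |A| + 1, i.e. 7 ≤ |A - A| ≤ 13.
Note: 0 ∈ A - A always (from a - a). The set is symmetric: if d ∈ A - A then -d ∈ A - A.
Enumerate nonzero differences d = a - a' with a > a' (then include -d):
Positive differences: {2, 3, 5, 6, 9, 11}
Full difference set: {0} ∪ (positive diffs) ∪ (negative diffs).
|A - A| = 1 + 2·6 = 13 (matches direct enumeration: 13).

|A - A| = 13


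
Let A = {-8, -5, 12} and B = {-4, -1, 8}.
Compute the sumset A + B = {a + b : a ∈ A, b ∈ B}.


A + B = {a + b : a ∈ A, b ∈ B}.
Enumerate all |A|·|B| = 3·3 = 9 pairs (a, b) and collect distinct sums.
a = -8: -8+-4=-12, -8+-1=-9, -8+8=0
a = -5: -5+-4=-9, -5+-1=-6, -5+8=3
a = 12: 12+-4=8, 12+-1=11, 12+8=20
Collecting distinct sums: A + B = {-12, -9, -6, 0, 3, 8, 11, 20}
|A + B| = 8

A + B = {-12, -9, -6, 0, 3, 8, 11, 20}


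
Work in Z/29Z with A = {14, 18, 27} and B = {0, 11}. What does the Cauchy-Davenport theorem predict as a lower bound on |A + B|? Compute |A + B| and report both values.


Cauchy-Davenport: |A + B| ≥ min(p, |A| + |B| - 1) for A, B nonempty in Z/pZ.
|A| = 3, |B| = 2, p = 29.
CD lower bound = min(29, 3 + 2 - 1) = min(29, 4) = 4.
Compute A + B mod 29 directly:
a = 14: 14+0=14, 14+11=25
a = 18: 18+0=18, 18+11=0
a = 27: 27+0=27, 27+11=9
A + B = {0, 9, 14, 18, 25, 27}, so |A + B| = 6.
Verify: 6 ≥ 4? Yes ✓.

CD lower bound = 4, actual |A + B| = 6.


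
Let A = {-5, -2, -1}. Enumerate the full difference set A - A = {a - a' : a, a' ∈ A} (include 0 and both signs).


A - A = {a - a' : a, a' ∈ A}.
Compute a - a' for each ordered pair (a, a'):
a = -5: -5--5=0, -5--2=-3, -5--1=-4
a = -2: -2--5=3, -2--2=0, -2--1=-1
a = -1: -1--5=4, -1--2=1, -1--1=0
Collecting distinct values (and noting 0 appears from a-a):
A - A = {-4, -3, -1, 0, 1, 3, 4}
|A - A| = 7

A - A = {-4, -3, -1, 0, 1, 3, 4}


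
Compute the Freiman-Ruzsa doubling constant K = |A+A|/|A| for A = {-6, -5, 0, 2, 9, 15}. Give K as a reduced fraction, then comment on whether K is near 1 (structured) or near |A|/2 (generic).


|A| = 6.
Compute A + A by enumerating all 36 pairs.
A + A = {-12, -11, -10, -6, -5, -4, -3, 0, 2, 3, 4, 9, 10, 11, 15, 17, 18, 24, 30}, so |A + A| = 19.
K = |A + A| / |A| = 19/6 (already in lowest terms) ≈ 3.1667.
Reference: AP of size 6 gives K = 11/6 ≈ 1.8333; a fully generic set of size 6 gives K ≈ 3.5000.

|A| = 6, |A + A| = 19, K = 19/6.


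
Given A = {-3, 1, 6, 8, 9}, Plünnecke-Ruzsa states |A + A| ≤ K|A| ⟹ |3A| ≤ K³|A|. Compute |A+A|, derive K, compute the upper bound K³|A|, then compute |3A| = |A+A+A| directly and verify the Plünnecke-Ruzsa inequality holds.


|A| = 5.
Step 1: Compute A + A by enumerating all 25 pairs.
A + A = {-6, -2, 2, 3, 5, 6, 7, 9, 10, 12, 14, 15, 16, 17, 18}, so |A + A| = 15.
Step 2: Doubling constant K = |A + A|/|A| = 15/5 = 15/5 ≈ 3.0000.
Step 3: Plünnecke-Ruzsa gives |3A| ≤ K³·|A| = (3.0000)³ · 5 ≈ 135.0000.
Step 4: Compute 3A = A + A + A directly by enumerating all triples (a,b,c) ∈ A³; |3A| = 29.
Step 5: Check 29 ≤ 135.0000? Yes ✓.

K = 15/5, Plünnecke-Ruzsa bound K³|A| ≈ 135.0000, |3A| = 29, inequality holds.


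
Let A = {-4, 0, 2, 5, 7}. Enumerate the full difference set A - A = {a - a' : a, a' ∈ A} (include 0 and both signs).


A - A = {a - a' : a, a' ∈ A}.
Compute a - a' for each ordered pair (a, a'):
a = -4: -4--4=0, -4-0=-4, -4-2=-6, -4-5=-9, -4-7=-11
a = 0: 0--4=4, 0-0=0, 0-2=-2, 0-5=-5, 0-7=-7
a = 2: 2--4=6, 2-0=2, 2-2=0, 2-5=-3, 2-7=-5
a = 5: 5--4=9, 5-0=5, 5-2=3, 5-5=0, 5-7=-2
a = 7: 7--4=11, 7-0=7, 7-2=5, 7-5=2, 7-7=0
Collecting distinct values (and noting 0 appears from a-a):
A - A = {-11, -9, -7, -6, -5, -4, -3, -2, 0, 2, 3, 4, 5, 6, 7, 9, 11}
|A - A| = 17

A - A = {-11, -9, -7, -6, -5, -4, -3, -2, 0, 2, 3, 4, 5, 6, 7, 9, 11}


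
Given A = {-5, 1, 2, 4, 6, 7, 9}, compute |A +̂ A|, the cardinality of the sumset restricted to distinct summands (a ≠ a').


Restricted sumset: A +̂ A = {a + a' : a ∈ A, a' ∈ A, a ≠ a'}.
Equivalently, take A + A and drop any sum 2a that is achievable ONLY as a + a for a ∈ A (i.e. sums representable only with equal summands).
Enumerate pairs (a, a') with a < a' (symmetric, so each unordered pair gives one sum; this covers all a ≠ a'):
  -5 + 1 = -4
  -5 + 2 = -3
  -5 + 4 = -1
  -5 + 6 = 1
  -5 + 7 = 2
  -5 + 9 = 4
  1 + 2 = 3
  1 + 4 = 5
  1 + 6 = 7
  1 + 7 = 8
  1 + 9 = 10
  2 + 4 = 6
  2 + 6 = 8
  2 + 7 = 9
  2 + 9 = 11
  4 + 6 = 10
  4 + 7 = 11
  4 + 9 = 13
  6 + 7 = 13
  6 + 9 = 15
  7 + 9 = 16
Collected distinct sums: {-4, -3, -1, 1, 2, 3, 4, 5, 6, 7, 8, 9, 10, 11, 13, 15, 16}
|A +̂ A| = 17
(Reference bound: |A +̂ A| ≥ 2|A| - 3 for |A| ≥ 2, with |A| = 7 giving ≥ 11.)

|A +̂ A| = 17


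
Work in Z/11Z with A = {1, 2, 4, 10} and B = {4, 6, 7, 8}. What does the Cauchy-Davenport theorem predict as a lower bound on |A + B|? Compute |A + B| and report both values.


Cauchy-Davenport: |A + B| ≥ min(p, |A| + |B| - 1) for A, B nonempty in Z/pZ.
|A| = 4, |B| = 4, p = 11.
CD lower bound = min(11, 4 + 4 - 1) = min(11, 7) = 7.
Compute A + B mod 11 directly:
a = 1: 1+4=5, 1+6=7, 1+7=8, 1+8=9
a = 2: 2+4=6, 2+6=8, 2+7=9, 2+8=10
a = 4: 4+4=8, 4+6=10, 4+7=0, 4+8=1
a = 10: 10+4=3, 10+6=5, 10+7=6, 10+8=7
A + B = {0, 1, 3, 5, 6, 7, 8, 9, 10}, so |A + B| = 9.
Verify: 9 ≥ 7? Yes ✓.

CD lower bound = 7, actual |A + B| = 9.


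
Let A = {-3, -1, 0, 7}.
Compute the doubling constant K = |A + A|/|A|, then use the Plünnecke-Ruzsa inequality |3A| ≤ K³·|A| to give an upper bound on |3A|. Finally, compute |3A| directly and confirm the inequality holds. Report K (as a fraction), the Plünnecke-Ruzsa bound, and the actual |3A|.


|A| = 4.
Step 1: Compute A + A by enumerating all 16 pairs.
A + A = {-6, -4, -3, -2, -1, 0, 4, 6, 7, 14}, so |A + A| = 10.
Step 2: Doubling constant K = |A + A|/|A| = 10/4 = 10/4 ≈ 2.5000.
Step 3: Plünnecke-Ruzsa gives |3A| ≤ K³·|A| = (2.5000)³ · 4 ≈ 62.5000.
Step 4: Compute 3A = A + A + A directly by enumerating all triples (a,b,c) ∈ A³; |3A| = 19.
Step 5: Check 19 ≤ 62.5000? Yes ✓.

K = 10/4, Plünnecke-Ruzsa bound K³|A| ≈ 62.5000, |3A| = 19, inequality holds.


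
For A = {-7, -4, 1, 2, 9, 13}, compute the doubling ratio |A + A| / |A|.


|A| = 6.
Compute A + A by enumerating all 36 pairs.
A + A = {-14, -11, -8, -6, -5, -3, -2, 2, 3, 4, 5, 6, 9, 10, 11, 14, 15, 18, 22, 26}, so |A + A| = 20.
K = |A + A| / |A| = 20/6 = 10/3 ≈ 3.3333.
Reference: AP of size 6 gives K = 11/6 ≈ 1.8333; a fully generic set of size 6 gives K ≈ 3.5000.

|A| = 6, |A + A| = 20, K = 20/6 = 10/3.


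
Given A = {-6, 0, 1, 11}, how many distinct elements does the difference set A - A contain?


A - A = {a - a' : a, a' ∈ A}; |A| = 4.
Bounds: 2|A|-1 ≤ |A - A| ≤ |A|² - |A| + 1, i.e. 7 ≤ |A - A| ≤ 13.
Note: 0 ∈ A - A always (from a - a). The set is symmetric: if d ∈ A - A then -d ∈ A - A.
Enumerate nonzero differences d = a - a' with a > a' (then include -d):
Positive differences: {1, 6, 7, 10, 11, 17}
Full difference set: {0} ∪ (positive diffs) ∪ (negative diffs).
|A - A| = 1 + 2·6 = 13 (matches direct enumeration: 13).

|A - A| = 13


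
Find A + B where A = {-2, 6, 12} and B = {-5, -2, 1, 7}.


A + B = {a + b : a ∈ A, b ∈ B}.
Enumerate all |A|·|B| = 3·4 = 12 pairs (a, b) and collect distinct sums.
a = -2: -2+-5=-7, -2+-2=-4, -2+1=-1, -2+7=5
a = 6: 6+-5=1, 6+-2=4, 6+1=7, 6+7=13
a = 12: 12+-5=7, 12+-2=10, 12+1=13, 12+7=19
Collecting distinct sums: A + B = {-7, -4, -1, 1, 4, 5, 7, 10, 13, 19}
|A + B| = 10

A + B = {-7, -4, -1, 1, 4, 5, 7, 10, 13, 19}


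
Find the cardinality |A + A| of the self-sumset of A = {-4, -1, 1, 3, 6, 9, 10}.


A + A = {a + a' : a, a' ∈ A}; |A| = 7.
General bounds: 2|A| - 1 ≤ |A + A| ≤ |A|(|A|+1)/2, i.e. 13 ≤ |A + A| ≤ 28.
Lower bound 2|A|-1 is attained iff A is an arithmetic progression.
Enumerate sums a + a' for a ≤ a' (symmetric, so this suffices):
a = -4: -4+-4=-8, -4+-1=-5, -4+1=-3, -4+3=-1, -4+6=2, -4+9=5, -4+10=6
a = -1: -1+-1=-2, -1+1=0, -1+3=2, -1+6=5, -1+9=8, -1+10=9
a = 1: 1+1=2, 1+3=4, 1+6=7, 1+9=10, 1+10=11
a = 3: 3+3=6, 3+6=9, 3+9=12, 3+10=13
a = 6: 6+6=12, 6+9=15, 6+10=16
a = 9: 9+9=18, 9+10=19
a = 10: 10+10=20
Distinct sums: {-8, -5, -3, -2, -1, 0, 2, 4, 5, 6, 7, 8, 9, 10, 11, 12, 13, 15, 16, 18, 19, 20}
|A + A| = 22

|A + A| = 22


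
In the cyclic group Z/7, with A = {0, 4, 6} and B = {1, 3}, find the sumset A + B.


Work in Z/7Z: reduce every sum a + b modulo 7.
Enumerate all 6 pairs:
a = 0: 0+1=1, 0+3=3
a = 4: 4+1=5, 4+3=0
a = 6: 6+1=0, 6+3=2
Distinct residues collected: {0, 1, 2, 3, 5}
|A + B| = 5 (out of 7 total residues).

A + B = {0, 1, 2, 3, 5}


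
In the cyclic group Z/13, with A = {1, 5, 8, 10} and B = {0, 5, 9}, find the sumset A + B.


Work in Z/13Z: reduce every sum a + b modulo 13.
Enumerate all 12 pairs:
a = 1: 1+0=1, 1+5=6, 1+9=10
a = 5: 5+0=5, 5+5=10, 5+9=1
a = 8: 8+0=8, 8+5=0, 8+9=4
a = 10: 10+0=10, 10+5=2, 10+9=6
Distinct residues collected: {0, 1, 2, 4, 5, 6, 8, 10}
|A + B| = 8 (out of 13 total residues).

A + B = {0, 1, 2, 4, 5, 6, 8, 10}


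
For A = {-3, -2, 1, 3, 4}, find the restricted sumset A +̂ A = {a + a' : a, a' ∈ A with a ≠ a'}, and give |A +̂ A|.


Restricted sumset: A +̂ A = {a + a' : a ∈ A, a' ∈ A, a ≠ a'}.
Equivalently, take A + A and drop any sum 2a that is achievable ONLY as a + a for a ∈ A (i.e. sums representable only with equal summands).
Enumerate pairs (a, a') with a < a' (symmetric, so each unordered pair gives one sum; this covers all a ≠ a'):
  -3 + -2 = -5
  -3 + 1 = -2
  -3 + 3 = 0
  -3 + 4 = 1
  -2 + 1 = -1
  -2 + 3 = 1
  -2 + 4 = 2
  1 + 3 = 4
  1 + 4 = 5
  3 + 4 = 7
Collected distinct sums: {-5, -2, -1, 0, 1, 2, 4, 5, 7}
|A +̂ A| = 9
(Reference bound: |A +̂ A| ≥ 2|A| - 3 for |A| ≥ 2, with |A| = 5 giving ≥ 7.)

|A +̂ A| = 9


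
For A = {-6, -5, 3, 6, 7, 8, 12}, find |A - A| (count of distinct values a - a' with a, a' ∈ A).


A - A = {a - a' : a, a' ∈ A}; |A| = 7.
Bounds: 2|A|-1 ≤ |A - A| ≤ |A|² - |A| + 1, i.e. 13 ≤ |A - A| ≤ 43.
Note: 0 ∈ A - A always (from a - a). The set is symmetric: if d ∈ A - A then -d ∈ A - A.
Enumerate nonzero differences d = a - a' with a > a' (then include -d):
Positive differences: {1, 2, 3, 4, 5, 6, 8, 9, 11, 12, 13, 14, 17, 18}
Full difference set: {0} ∪ (positive diffs) ∪ (negative diffs).
|A - A| = 1 + 2·14 = 29 (matches direct enumeration: 29).

|A - A| = 29


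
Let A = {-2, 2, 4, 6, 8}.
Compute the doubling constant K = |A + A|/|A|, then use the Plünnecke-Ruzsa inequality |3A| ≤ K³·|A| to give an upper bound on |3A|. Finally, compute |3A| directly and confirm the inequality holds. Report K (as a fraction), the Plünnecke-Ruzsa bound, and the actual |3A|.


|A| = 5.
Step 1: Compute A + A by enumerating all 25 pairs.
A + A = {-4, 0, 2, 4, 6, 8, 10, 12, 14, 16}, so |A + A| = 10.
Step 2: Doubling constant K = |A + A|/|A| = 10/5 = 10/5 ≈ 2.0000.
Step 3: Plünnecke-Ruzsa gives |3A| ≤ K³·|A| = (2.0000)³ · 5 ≈ 40.0000.
Step 4: Compute 3A = A + A + A directly by enumerating all triples (a,b,c) ∈ A³; |3A| = 15.
Step 5: Check 15 ≤ 40.0000? Yes ✓.

K = 10/5, Plünnecke-Ruzsa bound K³|A| ≈ 40.0000, |3A| = 15, inequality holds.


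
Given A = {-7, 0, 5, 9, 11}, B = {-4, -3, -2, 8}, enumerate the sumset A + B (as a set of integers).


A + B = {a + b : a ∈ A, b ∈ B}.
Enumerate all |A|·|B| = 5·4 = 20 pairs (a, b) and collect distinct sums.
a = -7: -7+-4=-11, -7+-3=-10, -7+-2=-9, -7+8=1
a = 0: 0+-4=-4, 0+-3=-3, 0+-2=-2, 0+8=8
a = 5: 5+-4=1, 5+-3=2, 5+-2=3, 5+8=13
a = 9: 9+-4=5, 9+-3=6, 9+-2=7, 9+8=17
a = 11: 11+-4=7, 11+-3=8, 11+-2=9, 11+8=19
Collecting distinct sums: A + B = {-11, -10, -9, -4, -3, -2, 1, 2, 3, 5, 6, 7, 8, 9, 13, 17, 19}
|A + B| = 17

A + B = {-11, -10, -9, -4, -3, -2, 1, 2, 3, 5, 6, 7, 8, 9, 13, 17, 19}


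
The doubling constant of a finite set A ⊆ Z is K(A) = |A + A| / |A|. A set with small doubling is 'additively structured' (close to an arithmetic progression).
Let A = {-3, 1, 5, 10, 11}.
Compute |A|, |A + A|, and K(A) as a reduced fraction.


|A| = 5.
Compute A + A by enumerating all 25 pairs.
A + A = {-6, -2, 2, 6, 7, 8, 10, 11, 12, 15, 16, 20, 21, 22}, so |A + A| = 14.
K = |A + A| / |A| = 14/5 (already in lowest terms) ≈ 2.8000.
Reference: AP of size 5 gives K = 9/5 ≈ 1.8000; a fully generic set of size 5 gives K ≈ 3.0000.

|A| = 5, |A + A| = 14, K = 14/5.


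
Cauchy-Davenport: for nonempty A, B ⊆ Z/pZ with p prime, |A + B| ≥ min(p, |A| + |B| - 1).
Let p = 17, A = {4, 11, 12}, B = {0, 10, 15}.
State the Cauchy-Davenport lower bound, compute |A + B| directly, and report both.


Cauchy-Davenport: |A + B| ≥ min(p, |A| + |B| - 1) for A, B nonempty in Z/pZ.
|A| = 3, |B| = 3, p = 17.
CD lower bound = min(17, 3 + 3 - 1) = min(17, 5) = 5.
Compute A + B mod 17 directly:
a = 4: 4+0=4, 4+10=14, 4+15=2
a = 11: 11+0=11, 11+10=4, 11+15=9
a = 12: 12+0=12, 12+10=5, 12+15=10
A + B = {2, 4, 5, 9, 10, 11, 12, 14}, so |A + B| = 8.
Verify: 8 ≥ 5? Yes ✓.

CD lower bound = 5, actual |A + B| = 8.


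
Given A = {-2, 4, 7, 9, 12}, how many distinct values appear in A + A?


A + A = {a + a' : a, a' ∈ A}; |A| = 5.
General bounds: 2|A| - 1 ≤ |A + A| ≤ |A|(|A|+1)/2, i.e. 9 ≤ |A + A| ≤ 15.
Lower bound 2|A|-1 is attained iff A is an arithmetic progression.
Enumerate sums a + a' for a ≤ a' (symmetric, so this suffices):
a = -2: -2+-2=-4, -2+4=2, -2+7=5, -2+9=7, -2+12=10
a = 4: 4+4=8, 4+7=11, 4+9=13, 4+12=16
a = 7: 7+7=14, 7+9=16, 7+12=19
a = 9: 9+9=18, 9+12=21
a = 12: 12+12=24
Distinct sums: {-4, 2, 5, 7, 8, 10, 11, 13, 14, 16, 18, 19, 21, 24}
|A + A| = 14

|A + A| = 14


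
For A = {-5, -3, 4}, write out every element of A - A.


A - A = {a - a' : a, a' ∈ A}.
Compute a - a' for each ordered pair (a, a'):
a = -5: -5--5=0, -5--3=-2, -5-4=-9
a = -3: -3--5=2, -3--3=0, -3-4=-7
a = 4: 4--5=9, 4--3=7, 4-4=0
Collecting distinct values (and noting 0 appears from a-a):
A - A = {-9, -7, -2, 0, 2, 7, 9}
|A - A| = 7

A - A = {-9, -7, -2, 0, 2, 7, 9}


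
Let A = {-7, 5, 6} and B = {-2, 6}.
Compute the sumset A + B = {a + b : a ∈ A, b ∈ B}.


A + B = {a + b : a ∈ A, b ∈ B}.
Enumerate all |A|·|B| = 3·2 = 6 pairs (a, b) and collect distinct sums.
a = -7: -7+-2=-9, -7+6=-1
a = 5: 5+-2=3, 5+6=11
a = 6: 6+-2=4, 6+6=12
Collecting distinct sums: A + B = {-9, -1, 3, 4, 11, 12}
|A + B| = 6

A + B = {-9, -1, 3, 4, 11, 12}


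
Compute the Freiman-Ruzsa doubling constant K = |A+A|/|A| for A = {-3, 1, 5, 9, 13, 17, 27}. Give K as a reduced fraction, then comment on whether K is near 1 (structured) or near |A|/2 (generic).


|A| = 7.
Compute A + A by enumerating all 49 pairs.
A + A = {-6, -2, 2, 6, 10, 14, 18, 22, 24, 26, 28, 30, 32, 34, 36, 40, 44, 54}, so |A + A| = 18.
K = |A + A| / |A| = 18/7 (already in lowest terms) ≈ 2.5714.
Reference: AP of size 7 gives K = 13/7 ≈ 1.8571; a fully generic set of size 7 gives K ≈ 4.0000.

|A| = 7, |A + A| = 18, K = 18/7.


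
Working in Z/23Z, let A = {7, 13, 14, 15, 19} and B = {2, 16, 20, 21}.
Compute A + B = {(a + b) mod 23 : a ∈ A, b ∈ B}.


Work in Z/23Z: reduce every sum a + b modulo 23.
Enumerate all 20 pairs:
a = 7: 7+2=9, 7+16=0, 7+20=4, 7+21=5
a = 13: 13+2=15, 13+16=6, 13+20=10, 13+21=11
a = 14: 14+2=16, 14+16=7, 14+20=11, 14+21=12
a = 15: 15+2=17, 15+16=8, 15+20=12, 15+21=13
a = 19: 19+2=21, 19+16=12, 19+20=16, 19+21=17
Distinct residues collected: {0, 4, 5, 6, 7, 8, 9, 10, 11, 12, 13, 15, 16, 17, 21}
|A + B| = 15 (out of 23 total residues).

A + B = {0, 4, 5, 6, 7, 8, 9, 10, 11, 12, 13, 15, 16, 17, 21}


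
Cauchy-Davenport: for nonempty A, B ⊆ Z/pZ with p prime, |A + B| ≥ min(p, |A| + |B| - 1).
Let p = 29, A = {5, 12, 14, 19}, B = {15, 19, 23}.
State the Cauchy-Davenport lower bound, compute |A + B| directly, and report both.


Cauchy-Davenport: |A + B| ≥ min(p, |A| + |B| - 1) for A, B nonempty in Z/pZ.
|A| = 4, |B| = 3, p = 29.
CD lower bound = min(29, 4 + 3 - 1) = min(29, 6) = 6.
Compute A + B mod 29 directly:
a = 5: 5+15=20, 5+19=24, 5+23=28
a = 12: 12+15=27, 12+19=2, 12+23=6
a = 14: 14+15=0, 14+19=4, 14+23=8
a = 19: 19+15=5, 19+19=9, 19+23=13
A + B = {0, 2, 4, 5, 6, 8, 9, 13, 20, 24, 27, 28}, so |A + B| = 12.
Verify: 12 ≥ 6? Yes ✓.

CD lower bound = 6, actual |A + B| = 12.


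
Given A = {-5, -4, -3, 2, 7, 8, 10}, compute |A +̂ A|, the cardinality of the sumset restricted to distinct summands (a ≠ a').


Restricted sumset: A +̂ A = {a + a' : a ∈ A, a' ∈ A, a ≠ a'}.
Equivalently, take A + A and drop any sum 2a that is achievable ONLY as a + a for a ∈ A (i.e. sums representable only with equal summands).
Enumerate pairs (a, a') with a < a' (symmetric, so each unordered pair gives one sum; this covers all a ≠ a'):
  -5 + -4 = -9
  -5 + -3 = -8
  -5 + 2 = -3
  -5 + 7 = 2
  -5 + 8 = 3
  -5 + 10 = 5
  -4 + -3 = -7
  -4 + 2 = -2
  -4 + 7 = 3
  -4 + 8 = 4
  -4 + 10 = 6
  -3 + 2 = -1
  -3 + 7 = 4
  -3 + 8 = 5
  -3 + 10 = 7
  2 + 7 = 9
  2 + 8 = 10
  2 + 10 = 12
  7 + 8 = 15
  7 + 10 = 17
  8 + 10 = 18
Collected distinct sums: {-9, -8, -7, -3, -2, -1, 2, 3, 4, 5, 6, 7, 9, 10, 12, 15, 17, 18}
|A +̂ A| = 18
(Reference bound: |A +̂ A| ≥ 2|A| - 3 for |A| ≥ 2, with |A| = 7 giving ≥ 11.)

|A +̂ A| = 18


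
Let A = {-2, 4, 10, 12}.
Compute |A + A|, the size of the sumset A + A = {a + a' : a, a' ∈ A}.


A + A = {a + a' : a, a' ∈ A}; |A| = 4.
General bounds: 2|A| - 1 ≤ |A + A| ≤ |A|(|A|+1)/2, i.e. 7 ≤ |A + A| ≤ 10.
Lower bound 2|A|-1 is attained iff A is an arithmetic progression.
Enumerate sums a + a' for a ≤ a' (symmetric, so this suffices):
a = -2: -2+-2=-4, -2+4=2, -2+10=8, -2+12=10
a = 4: 4+4=8, 4+10=14, 4+12=16
a = 10: 10+10=20, 10+12=22
a = 12: 12+12=24
Distinct sums: {-4, 2, 8, 10, 14, 16, 20, 22, 24}
|A + A| = 9

|A + A| = 9


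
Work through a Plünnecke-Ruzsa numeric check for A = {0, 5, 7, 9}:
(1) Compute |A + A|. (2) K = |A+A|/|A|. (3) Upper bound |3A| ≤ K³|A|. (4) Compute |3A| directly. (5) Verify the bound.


|A| = 4.
Step 1: Compute A + A by enumerating all 16 pairs.
A + A = {0, 5, 7, 9, 10, 12, 14, 16, 18}, so |A + A| = 9.
Step 2: Doubling constant K = |A + A|/|A| = 9/4 = 9/4 ≈ 2.2500.
Step 3: Plünnecke-Ruzsa gives |3A| ≤ K³·|A| = (2.2500)³ · 4 ≈ 45.5625.
Step 4: Compute 3A = A + A + A directly by enumerating all triples (a,b,c) ∈ A³; |3A| = 16.
Step 5: Check 16 ≤ 45.5625? Yes ✓.

K = 9/4, Plünnecke-Ruzsa bound K³|A| ≈ 45.5625, |3A| = 16, inequality holds.


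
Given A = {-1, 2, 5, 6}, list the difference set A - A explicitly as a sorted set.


A - A = {a - a' : a, a' ∈ A}.
Compute a - a' for each ordered pair (a, a'):
a = -1: -1--1=0, -1-2=-3, -1-5=-6, -1-6=-7
a = 2: 2--1=3, 2-2=0, 2-5=-3, 2-6=-4
a = 5: 5--1=6, 5-2=3, 5-5=0, 5-6=-1
a = 6: 6--1=7, 6-2=4, 6-5=1, 6-6=0
Collecting distinct values (and noting 0 appears from a-a):
A - A = {-7, -6, -4, -3, -1, 0, 1, 3, 4, 6, 7}
|A - A| = 11

A - A = {-7, -6, -4, -3, -1, 0, 1, 3, 4, 6, 7}


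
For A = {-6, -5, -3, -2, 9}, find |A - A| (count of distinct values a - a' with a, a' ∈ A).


A - A = {a - a' : a, a' ∈ A}; |A| = 5.
Bounds: 2|A|-1 ≤ |A - A| ≤ |A|² - |A| + 1, i.e. 9 ≤ |A - A| ≤ 21.
Note: 0 ∈ A - A always (from a - a). The set is symmetric: if d ∈ A - A then -d ∈ A - A.
Enumerate nonzero differences d = a - a' with a > a' (then include -d):
Positive differences: {1, 2, 3, 4, 11, 12, 14, 15}
Full difference set: {0} ∪ (positive diffs) ∪ (negative diffs).
|A - A| = 1 + 2·8 = 17 (matches direct enumeration: 17).

|A - A| = 17


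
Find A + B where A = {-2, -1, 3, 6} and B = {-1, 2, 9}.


A + B = {a + b : a ∈ A, b ∈ B}.
Enumerate all |A|·|B| = 4·3 = 12 pairs (a, b) and collect distinct sums.
a = -2: -2+-1=-3, -2+2=0, -2+9=7
a = -1: -1+-1=-2, -1+2=1, -1+9=8
a = 3: 3+-1=2, 3+2=5, 3+9=12
a = 6: 6+-1=5, 6+2=8, 6+9=15
Collecting distinct sums: A + B = {-3, -2, 0, 1, 2, 5, 7, 8, 12, 15}
|A + B| = 10

A + B = {-3, -2, 0, 1, 2, 5, 7, 8, 12, 15}


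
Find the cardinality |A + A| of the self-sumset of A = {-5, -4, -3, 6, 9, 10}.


A + A = {a + a' : a, a' ∈ A}; |A| = 6.
General bounds: 2|A| - 1 ≤ |A + A| ≤ |A|(|A|+1)/2, i.e. 11 ≤ |A + A| ≤ 21.
Lower bound 2|A|-1 is attained iff A is an arithmetic progression.
Enumerate sums a + a' for a ≤ a' (symmetric, so this suffices):
a = -5: -5+-5=-10, -5+-4=-9, -5+-3=-8, -5+6=1, -5+9=4, -5+10=5
a = -4: -4+-4=-8, -4+-3=-7, -4+6=2, -4+9=5, -4+10=6
a = -3: -3+-3=-6, -3+6=3, -3+9=6, -3+10=7
a = 6: 6+6=12, 6+9=15, 6+10=16
a = 9: 9+9=18, 9+10=19
a = 10: 10+10=20
Distinct sums: {-10, -9, -8, -7, -6, 1, 2, 3, 4, 5, 6, 7, 12, 15, 16, 18, 19, 20}
|A + A| = 18

|A + A| = 18


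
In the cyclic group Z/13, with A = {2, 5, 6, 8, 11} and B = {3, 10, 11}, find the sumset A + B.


Work in Z/13Z: reduce every sum a + b modulo 13.
Enumerate all 15 pairs:
a = 2: 2+3=5, 2+10=12, 2+11=0
a = 5: 5+3=8, 5+10=2, 5+11=3
a = 6: 6+3=9, 6+10=3, 6+11=4
a = 8: 8+3=11, 8+10=5, 8+11=6
a = 11: 11+3=1, 11+10=8, 11+11=9
Distinct residues collected: {0, 1, 2, 3, 4, 5, 6, 8, 9, 11, 12}
|A + B| = 11 (out of 13 total residues).

A + B = {0, 1, 2, 3, 4, 5, 6, 8, 9, 11, 12}


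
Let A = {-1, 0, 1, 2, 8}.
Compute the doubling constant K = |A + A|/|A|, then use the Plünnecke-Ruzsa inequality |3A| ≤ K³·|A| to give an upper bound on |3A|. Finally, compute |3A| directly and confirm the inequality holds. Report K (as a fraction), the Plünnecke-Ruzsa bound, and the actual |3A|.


|A| = 5.
Step 1: Compute A + A by enumerating all 25 pairs.
A + A = {-2, -1, 0, 1, 2, 3, 4, 7, 8, 9, 10, 16}, so |A + A| = 12.
Step 2: Doubling constant K = |A + A|/|A| = 12/5 = 12/5 ≈ 2.4000.
Step 3: Plünnecke-Ruzsa gives |3A| ≤ K³·|A| = (2.4000)³ · 5 ≈ 69.1200.
Step 4: Compute 3A = A + A + A directly by enumerating all triples (a,b,c) ∈ A³; |3A| = 21.
Step 5: Check 21 ≤ 69.1200? Yes ✓.

K = 12/5, Plünnecke-Ruzsa bound K³|A| ≈ 69.1200, |3A| = 21, inequality holds.


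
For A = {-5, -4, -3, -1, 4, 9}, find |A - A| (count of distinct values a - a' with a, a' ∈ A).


A - A = {a - a' : a, a' ∈ A}; |A| = 6.
Bounds: 2|A|-1 ≤ |A - A| ≤ |A|² - |A| + 1, i.e. 11 ≤ |A - A| ≤ 31.
Note: 0 ∈ A - A always (from a - a). The set is symmetric: if d ∈ A - A then -d ∈ A - A.
Enumerate nonzero differences d = a - a' with a > a' (then include -d):
Positive differences: {1, 2, 3, 4, 5, 7, 8, 9, 10, 12, 13, 14}
Full difference set: {0} ∪ (positive diffs) ∪ (negative diffs).
|A - A| = 1 + 2·12 = 25 (matches direct enumeration: 25).

|A - A| = 25


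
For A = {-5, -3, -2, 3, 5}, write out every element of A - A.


A - A = {a - a' : a, a' ∈ A}.
Compute a - a' for each ordered pair (a, a'):
a = -5: -5--5=0, -5--3=-2, -5--2=-3, -5-3=-8, -5-5=-10
a = -3: -3--5=2, -3--3=0, -3--2=-1, -3-3=-6, -3-5=-8
a = -2: -2--5=3, -2--3=1, -2--2=0, -2-3=-5, -2-5=-7
a = 3: 3--5=8, 3--3=6, 3--2=5, 3-3=0, 3-5=-2
a = 5: 5--5=10, 5--3=8, 5--2=7, 5-3=2, 5-5=0
Collecting distinct values (and noting 0 appears from a-a):
A - A = {-10, -8, -7, -6, -5, -3, -2, -1, 0, 1, 2, 3, 5, 6, 7, 8, 10}
|A - A| = 17

A - A = {-10, -8, -7, -6, -5, -3, -2, -1, 0, 1, 2, 3, 5, 6, 7, 8, 10}


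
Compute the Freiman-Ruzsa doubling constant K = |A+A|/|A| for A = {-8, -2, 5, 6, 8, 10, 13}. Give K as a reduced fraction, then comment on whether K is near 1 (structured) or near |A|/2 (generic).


|A| = 7.
Compute A + A by enumerating all 49 pairs.
A + A = {-16, -10, -4, -3, -2, 0, 2, 3, 4, 5, 6, 8, 10, 11, 12, 13, 14, 15, 16, 18, 19, 20, 21, 23, 26}, so |A + A| = 25.
K = |A + A| / |A| = 25/7 (already in lowest terms) ≈ 3.5714.
Reference: AP of size 7 gives K = 13/7 ≈ 1.8571; a fully generic set of size 7 gives K ≈ 4.0000.

|A| = 7, |A + A| = 25, K = 25/7.


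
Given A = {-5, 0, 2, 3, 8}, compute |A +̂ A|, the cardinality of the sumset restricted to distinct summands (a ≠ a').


Restricted sumset: A +̂ A = {a + a' : a ∈ A, a' ∈ A, a ≠ a'}.
Equivalently, take A + A and drop any sum 2a that is achievable ONLY as a + a for a ∈ A (i.e. sums representable only with equal summands).
Enumerate pairs (a, a') with a < a' (symmetric, so each unordered pair gives one sum; this covers all a ≠ a'):
  -5 + 0 = -5
  -5 + 2 = -3
  -5 + 3 = -2
  -5 + 8 = 3
  0 + 2 = 2
  0 + 3 = 3
  0 + 8 = 8
  2 + 3 = 5
  2 + 8 = 10
  3 + 8 = 11
Collected distinct sums: {-5, -3, -2, 2, 3, 5, 8, 10, 11}
|A +̂ A| = 9
(Reference bound: |A +̂ A| ≥ 2|A| - 3 for |A| ≥ 2, with |A| = 5 giving ≥ 7.)

|A +̂ A| = 9


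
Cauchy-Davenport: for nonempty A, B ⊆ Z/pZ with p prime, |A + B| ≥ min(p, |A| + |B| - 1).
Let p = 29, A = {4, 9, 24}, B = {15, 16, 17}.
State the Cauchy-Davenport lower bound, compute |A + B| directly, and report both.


Cauchy-Davenport: |A + B| ≥ min(p, |A| + |B| - 1) for A, B nonempty in Z/pZ.
|A| = 3, |B| = 3, p = 29.
CD lower bound = min(29, 3 + 3 - 1) = min(29, 5) = 5.
Compute A + B mod 29 directly:
a = 4: 4+15=19, 4+16=20, 4+17=21
a = 9: 9+15=24, 9+16=25, 9+17=26
a = 24: 24+15=10, 24+16=11, 24+17=12
A + B = {10, 11, 12, 19, 20, 21, 24, 25, 26}, so |A + B| = 9.
Verify: 9 ≥ 5? Yes ✓.

CD lower bound = 5, actual |A + B| = 9.


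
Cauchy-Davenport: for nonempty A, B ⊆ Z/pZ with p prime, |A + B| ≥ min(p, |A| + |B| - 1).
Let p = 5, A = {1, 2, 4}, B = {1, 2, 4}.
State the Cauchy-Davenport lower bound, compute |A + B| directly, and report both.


Cauchy-Davenport: |A + B| ≥ min(p, |A| + |B| - 1) for A, B nonempty in Z/pZ.
|A| = 3, |B| = 3, p = 5.
CD lower bound = min(5, 3 + 3 - 1) = min(5, 5) = 5.
Compute A + B mod 5 directly:
a = 1: 1+1=2, 1+2=3, 1+4=0
a = 2: 2+1=3, 2+2=4, 2+4=1
a = 4: 4+1=0, 4+2=1, 4+4=3
A + B = {0, 1, 2, 3, 4}, so |A + B| = 5.
Verify: 5 ≥ 5? Yes ✓.

CD lower bound = 5, actual |A + B| = 5.


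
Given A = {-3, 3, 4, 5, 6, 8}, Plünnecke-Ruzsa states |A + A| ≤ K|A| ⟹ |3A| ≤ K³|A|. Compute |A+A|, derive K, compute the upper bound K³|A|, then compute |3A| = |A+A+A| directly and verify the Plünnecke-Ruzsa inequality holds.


|A| = 6.
Step 1: Compute A + A by enumerating all 36 pairs.
A + A = {-6, 0, 1, 2, 3, 5, 6, 7, 8, 9, 10, 11, 12, 13, 14, 16}, so |A + A| = 16.
Step 2: Doubling constant K = |A + A|/|A| = 16/6 = 16/6 ≈ 2.6667.
Step 3: Plünnecke-Ruzsa gives |3A| ≤ K³·|A| = (2.6667)³ · 6 ≈ 113.7778.
Step 4: Compute 3A = A + A + A directly by enumerating all triples (a,b,c) ∈ A³; |3A| = 27.
Step 5: Check 27 ≤ 113.7778? Yes ✓.

K = 16/6, Plünnecke-Ruzsa bound K³|A| ≈ 113.7778, |3A| = 27, inequality holds.


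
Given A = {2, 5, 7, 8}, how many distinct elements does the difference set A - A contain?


A - A = {a - a' : a, a' ∈ A}; |A| = 4.
Bounds: 2|A|-1 ≤ |A - A| ≤ |A|² - |A| + 1, i.e. 7 ≤ |A - A| ≤ 13.
Note: 0 ∈ A - A always (from a - a). The set is symmetric: if d ∈ A - A then -d ∈ A - A.
Enumerate nonzero differences d = a - a' with a > a' (then include -d):
Positive differences: {1, 2, 3, 5, 6}
Full difference set: {0} ∪ (positive diffs) ∪ (negative diffs).
|A - A| = 1 + 2·5 = 11 (matches direct enumeration: 11).

|A - A| = 11


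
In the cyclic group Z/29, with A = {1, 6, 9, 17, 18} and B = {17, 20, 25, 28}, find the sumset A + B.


Work in Z/29Z: reduce every sum a + b modulo 29.
Enumerate all 20 pairs:
a = 1: 1+17=18, 1+20=21, 1+25=26, 1+28=0
a = 6: 6+17=23, 6+20=26, 6+25=2, 6+28=5
a = 9: 9+17=26, 9+20=0, 9+25=5, 9+28=8
a = 17: 17+17=5, 17+20=8, 17+25=13, 17+28=16
a = 18: 18+17=6, 18+20=9, 18+25=14, 18+28=17
Distinct residues collected: {0, 2, 5, 6, 8, 9, 13, 14, 16, 17, 18, 21, 23, 26}
|A + B| = 14 (out of 29 total residues).

A + B = {0, 2, 5, 6, 8, 9, 13, 14, 16, 17, 18, 21, 23, 26}


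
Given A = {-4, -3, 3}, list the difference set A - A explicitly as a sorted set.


A - A = {a - a' : a, a' ∈ A}.
Compute a - a' for each ordered pair (a, a'):
a = -4: -4--4=0, -4--3=-1, -4-3=-7
a = -3: -3--4=1, -3--3=0, -3-3=-6
a = 3: 3--4=7, 3--3=6, 3-3=0
Collecting distinct values (and noting 0 appears from a-a):
A - A = {-7, -6, -1, 0, 1, 6, 7}
|A - A| = 7

A - A = {-7, -6, -1, 0, 1, 6, 7}


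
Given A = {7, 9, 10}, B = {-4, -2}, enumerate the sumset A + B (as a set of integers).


A + B = {a + b : a ∈ A, b ∈ B}.
Enumerate all |A|·|B| = 3·2 = 6 pairs (a, b) and collect distinct sums.
a = 7: 7+-4=3, 7+-2=5
a = 9: 9+-4=5, 9+-2=7
a = 10: 10+-4=6, 10+-2=8
Collecting distinct sums: A + B = {3, 5, 6, 7, 8}
|A + B| = 5

A + B = {3, 5, 6, 7, 8}


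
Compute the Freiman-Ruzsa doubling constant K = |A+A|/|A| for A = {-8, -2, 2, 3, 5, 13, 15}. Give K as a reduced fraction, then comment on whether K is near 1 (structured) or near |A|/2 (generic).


|A| = 7.
Compute A + A by enumerating all 49 pairs.
A + A = {-16, -10, -6, -5, -4, -3, 0, 1, 3, 4, 5, 6, 7, 8, 10, 11, 13, 15, 16, 17, 18, 20, 26, 28, 30}, so |A + A| = 25.
K = |A + A| / |A| = 25/7 (already in lowest terms) ≈ 3.5714.
Reference: AP of size 7 gives K = 13/7 ≈ 1.8571; a fully generic set of size 7 gives K ≈ 4.0000.

|A| = 7, |A + A| = 25, K = 25/7.
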